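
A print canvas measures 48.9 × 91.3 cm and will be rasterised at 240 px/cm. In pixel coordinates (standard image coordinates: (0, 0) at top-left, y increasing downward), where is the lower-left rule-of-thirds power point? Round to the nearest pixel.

In pixels the canvas is 48.9 × 240 = 11736 wide and 91.3 × 240 = 21912 tall.
The lower-left point is one-third across and two-thirds down:
x = 1 × 11736/3 ≈ 3912; y = 2 × 21912/3 ≈ 14608.

x = 3912 px, y = 14608 px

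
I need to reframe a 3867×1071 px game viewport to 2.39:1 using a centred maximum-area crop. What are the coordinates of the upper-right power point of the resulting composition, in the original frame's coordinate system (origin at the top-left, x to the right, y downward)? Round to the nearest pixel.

(2360, 357)

3867/1071 > 2.39/1, so the 2.39:1 crop keeps the full height 1071 and trims width to 1071 × 2.39/1 = 2559.69 px.
Left offset = (3867 − 2559.69)/2 = 653.65 px; top offset = 0.
Upper-right is two-thirds across and one-third down within the crop:
x = 653.65 + 2 × 2559.69/3 ≈ 2360; y = 0.00 + 1 × 1071.00/3 ≈ 357.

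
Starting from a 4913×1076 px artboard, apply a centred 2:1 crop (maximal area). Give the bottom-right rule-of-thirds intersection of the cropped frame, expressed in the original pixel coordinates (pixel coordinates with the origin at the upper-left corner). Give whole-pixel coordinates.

x = 2815 px, y = 717 px

4913/1076 > 2/1, so the 2:1 crop keeps the full height 1076 and trims width to 1076 × 2/1 = 2152.00 px.
Left offset = (4913 − 2152.00)/2 = 1380.50 px; top offset = 0.
Bottom-right is two-thirds across and two-thirds down within the crop:
x = 1380.50 + 2 × 2152.00/3 ≈ 2815; y = 0.00 + 2 × 1076.00/3 ≈ 717.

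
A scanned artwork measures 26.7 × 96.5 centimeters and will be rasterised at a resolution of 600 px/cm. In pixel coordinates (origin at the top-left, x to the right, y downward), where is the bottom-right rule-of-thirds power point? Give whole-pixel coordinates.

In pixels the canvas is 26.7 × 600 = 16020 wide and 96.5 × 600 = 57900 tall.
The bottom-right point is two-thirds across and two-thirds down:
x = 2 × 16020/3 ≈ 10680; y = 2 × 57900/3 ≈ 38600.

x = 10680 px, y = 38600 px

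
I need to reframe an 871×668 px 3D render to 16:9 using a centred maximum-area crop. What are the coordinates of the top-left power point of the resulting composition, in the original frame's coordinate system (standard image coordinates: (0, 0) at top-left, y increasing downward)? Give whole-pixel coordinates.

(290, 252)

871/668 < 16/9, so the 16:9 crop keeps the full width 871 and trims height to 871 × 9/16 = 489.94 px.
Top offset = (668 − 489.94)/2 = 89.03 px; left offset = 0.
Top-left is one-third across and one-third down within the crop:
x = 0.00 + 1 × 871.00/3 ≈ 290; y = 89.03 + 1 × 489.94/3 ≈ 252.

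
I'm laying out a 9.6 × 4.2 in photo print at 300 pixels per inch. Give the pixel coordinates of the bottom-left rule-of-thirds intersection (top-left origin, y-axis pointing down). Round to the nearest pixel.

In pixels the canvas is 9.6 × 300 = 2880 wide and 4.2 × 300 = 1260 tall.
The bottom-left point is one-third across and two-thirds down:
x = 1 × 2880/3 ≈ 960; y = 2 × 1260/3 ≈ 840.

x = 960 px, y = 840 px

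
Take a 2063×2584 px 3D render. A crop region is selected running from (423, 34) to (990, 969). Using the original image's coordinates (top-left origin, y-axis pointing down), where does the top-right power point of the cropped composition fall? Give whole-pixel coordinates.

Crop width = 990 − 423 = 567 px; one third is 189.00 px.
Crop height = 969 − 34 = 935 px; one third is 311.67 px.
The top-right point is two-thirds across and one-third down within the crop:
x = 423 + 2 × 189.00 ≈ 801; y = 34 + 1 × 311.67 ≈ 346.

(801, 346)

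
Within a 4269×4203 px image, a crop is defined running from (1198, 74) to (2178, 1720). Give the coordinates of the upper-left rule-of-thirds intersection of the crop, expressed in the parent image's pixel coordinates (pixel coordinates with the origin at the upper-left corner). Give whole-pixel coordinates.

x = 1525 px, y = 623 px

Crop width = 2178 − 1198 = 980 px; one third is 326.67 px.
Crop height = 1720 − 74 = 1646 px; one third is 548.67 px.
The upper-left point is one-third across and one-third down within the crop:
x = 1198 + 1 × 326.67 ≈ 1525; y = 74 + 1 × 548.67 ≈ 623.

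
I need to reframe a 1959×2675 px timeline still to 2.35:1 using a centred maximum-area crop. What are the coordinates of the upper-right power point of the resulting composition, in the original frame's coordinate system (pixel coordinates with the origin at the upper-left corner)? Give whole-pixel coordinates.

1959/2675 < 2.35/1, so the 2.35:1 crop keeps the full width 1959 and trims height to 1959 × 1/2.35 = 833.62 px.
Top offset = (2675 − 833.62)/2 = 920.69 px; left offset = 0.
Upper-right is two-thirds across and one-third down within the crop:
x = 0.00 + 2 × 1959.00/3 ≈ 1306; y = 920.69 + 1 × 833.62/3 ≈ 1199.

(1306, 1199)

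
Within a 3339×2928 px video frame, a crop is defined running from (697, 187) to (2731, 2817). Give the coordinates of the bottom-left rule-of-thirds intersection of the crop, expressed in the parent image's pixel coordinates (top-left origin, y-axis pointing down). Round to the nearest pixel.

x = 1375 px, y = 1940 px

Crop width = 2731 − 697 = 2034 px; one third is 678.00 px.
Crop height = 2817 − 187 = 2630 px; one third is 876.67 px.
The bottom-left point is one-third across and two-thirds down within the crop:
x = 697 + 1 × 678.00 ≈ 1375; y = 187 + 2 × 876.67 ≈ 1940.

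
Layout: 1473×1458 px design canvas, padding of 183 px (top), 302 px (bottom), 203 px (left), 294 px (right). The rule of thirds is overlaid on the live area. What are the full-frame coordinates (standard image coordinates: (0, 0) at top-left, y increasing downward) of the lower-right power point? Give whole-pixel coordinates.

x = 854 px, y = 832 px

Content width = 1473 − 203 − 294 = 976 px; content height = 1458 − 183 − 302 = 973 px.
Lower-right is two-thirds across and two-thirds down within the live area.
x = 203 + 2 × 976/3 = 203 + 650.67 ≈ 854
y = 183 + 2 × 973/3 = 183 + 648.67 ≈ 832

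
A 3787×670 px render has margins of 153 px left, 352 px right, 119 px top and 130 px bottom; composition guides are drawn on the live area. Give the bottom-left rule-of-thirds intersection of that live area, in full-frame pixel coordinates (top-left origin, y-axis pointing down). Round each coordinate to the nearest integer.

x = 1247 px, y = 400 px

Content width = 3787 − 153 − 352 = 3282 px; content height = 670 − 119 − 130 = 421 px.
Bottom-left is one-third across and two-thirds down within the live area.
x = 153 + 1 × 3282/3 = 153 + 1094.00 ≈ 1247
y = 119 + 2 × 421/3 = 119 + 280.67 ≈ 400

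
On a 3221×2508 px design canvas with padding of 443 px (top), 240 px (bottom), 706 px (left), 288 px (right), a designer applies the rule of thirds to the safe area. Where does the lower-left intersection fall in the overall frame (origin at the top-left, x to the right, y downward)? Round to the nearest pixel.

Content width = 3221 − 706 − 288 = 2227 px; content height = 2508 − 443 − 240 = 1825 px.
Lower-left is one-third across and two-thirds down within the safe area.
x = 706 + 1 × 2227/3 = 706 + 742.33 ≈ 1448
y = 443 + 2 × 1825/3 = 443 + 1216.67 ≈ 1660

x = 1448 px, y = 1660 px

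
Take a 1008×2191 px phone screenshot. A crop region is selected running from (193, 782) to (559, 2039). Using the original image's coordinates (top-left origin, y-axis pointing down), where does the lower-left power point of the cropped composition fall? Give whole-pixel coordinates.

x = 315 px, y = 1620 px

Crop width = 559 − 193 = 366 px; one third is 122.00 px.
Crop height = 2039 − 782 = 1257 px; one third is 419.00 px.
The lower-left point is one-third across and two-thirds down within the crop:
x = 193 + 1 × 122.00 ≈ 315; y = 782 + 2 × 419.00 ≈ 1620.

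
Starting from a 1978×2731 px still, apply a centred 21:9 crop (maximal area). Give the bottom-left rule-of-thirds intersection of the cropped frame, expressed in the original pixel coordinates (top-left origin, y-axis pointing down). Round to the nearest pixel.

1978/2731 < 21/9, so the 21:9 crop keeps the full width 1978 and trims height to 1978 × 9/21 = 847.71 px.
Top offset = (2731 − 847.71)/2 = 941.64 px; left offset = 0.
Bottom-left is one-third across and two-thirds down within the crop:
x = 0.00 + 1 × 1978.00/3 ≈ 659; y = 941.64 + 2 × 847.71/3 ≈ 1507.

x = 659 px, y = 1507 px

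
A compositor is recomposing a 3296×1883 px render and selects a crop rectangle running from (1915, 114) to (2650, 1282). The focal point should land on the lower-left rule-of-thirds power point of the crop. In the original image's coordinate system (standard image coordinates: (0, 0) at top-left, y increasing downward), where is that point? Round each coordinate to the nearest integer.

Crop width = 2650 − 1915 = 735 px; one third is 245.00 px.
Crop height = 1282 − 114 = 1168 px; one third is 389.33 px.
The lower-left point is one-third across and two-thirds down within the crop:
x = 1915 + 1 × 245.00 ≈ 2160; y = 114 + 2 × 389.33 ≈ 893.

(2160, 893)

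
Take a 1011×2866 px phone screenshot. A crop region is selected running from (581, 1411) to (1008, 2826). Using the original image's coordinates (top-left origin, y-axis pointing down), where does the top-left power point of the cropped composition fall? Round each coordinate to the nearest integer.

x = 723 px, y = 1883 px

Crop width = 1008 − 581 = 427 px; one third is 142.33 px.
Crop height = 2826 − 1411 = 1415 px; one third is 471.67 px.
The top-left point is one-third across and one-third down within the crop:
x = 581 + 1 × 142.33 ≈ 723; y = 1411 + 1 × 471.67 ≈ 1883.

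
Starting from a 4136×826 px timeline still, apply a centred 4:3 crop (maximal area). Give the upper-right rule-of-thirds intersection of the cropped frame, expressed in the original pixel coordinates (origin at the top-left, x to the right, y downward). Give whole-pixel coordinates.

(2252, 275)

4136/826 > 4/3, so the 4:3 crop keeps the full height 826 and trims width to 826 × 4/3 = 1101.33 px.
Left offset = (4136 − 1101.33)/2 = 1517.33 px; top offset = 0.
Upper-right is two-thirds across and one-third down within the crop:
x = 1517.33 + 2 × 1101.33/3 ≈ 2252; y = 0.00 + 1 × 826.00/3 ≈ 275.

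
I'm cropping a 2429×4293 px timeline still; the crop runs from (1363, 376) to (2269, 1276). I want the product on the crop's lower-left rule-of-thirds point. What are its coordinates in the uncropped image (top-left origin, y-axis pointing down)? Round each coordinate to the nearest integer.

x = 1665 px, y = 976 px

Crop width = 2269 − 1363 = 906 px; one third is 302.00 px.
Crop height = 1276 − 376 = 900 px; one third is 300.00 px.
The lower-left point is one-third across and two-thirds down within the crop:
x = 1363 + 1 × 302.00 ≈ 1665; y = 376 + 2 × 300.00 ≈ 976.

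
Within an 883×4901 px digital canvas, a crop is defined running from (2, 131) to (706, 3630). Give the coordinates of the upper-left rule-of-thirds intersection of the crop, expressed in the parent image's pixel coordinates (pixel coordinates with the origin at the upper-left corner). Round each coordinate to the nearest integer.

(237, 1297)

Crop width = 706 − 2 = 704 px; one third is 234.67 px.
Crop height = 3630 − 131 = 3499 px; one third is 1166.33 px.
The upper-left point is one-third across and one-third down within the crop:
x = 2 + 1 × 234.67 ≈ 237; y = 131 + 1 × 1166.33 ≈ 1297.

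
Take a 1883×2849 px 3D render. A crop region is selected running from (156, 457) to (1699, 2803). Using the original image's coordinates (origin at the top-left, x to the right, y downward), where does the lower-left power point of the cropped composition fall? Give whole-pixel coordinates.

Crop width = 1699 − 156 = 1543 px; one third is 514.33 px.
Crop height = 2803 − 457 = 2346 px; one third is 782.00 px.
The lower-left point is one-third across and two-thirds down within the crop:
x = 156 + 1 × 514.33 ≈ 670; y = 457 + 2 × 782.00 ≈ 2021.

(670, 2021)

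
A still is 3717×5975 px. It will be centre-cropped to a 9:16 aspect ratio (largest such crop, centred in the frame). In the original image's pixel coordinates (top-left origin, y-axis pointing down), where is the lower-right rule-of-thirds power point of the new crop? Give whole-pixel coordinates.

3717/5975 > 9/16, so the 9:16 crop keeps the full height 5975 and trims width to 5975 × 9/16 = 3360.94 px.
Left offset = (3717 − 3360.94)/2 = 178.03 px; top offset = 0.
Lower-right is two-thirds across and two-thirds down within the crop:
x = 178.03 + 2 × 3360.94/3 ≈ 2419; y = 0.00 + 2 × 5975.00/3 ≈ 3983.

x = 2419 px, y = 3983 px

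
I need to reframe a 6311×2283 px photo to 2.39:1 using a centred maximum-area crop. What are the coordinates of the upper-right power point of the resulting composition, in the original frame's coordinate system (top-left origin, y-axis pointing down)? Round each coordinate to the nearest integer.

x = 4065 px, y = 761 px

6311/2283 > 2.39/1, so the 2.39:1 crop keeps the full height 2283 and trims width to 2283 × 2.39/1 = 5456.37 px.
Left offset = (6311 − 5456.37)/2 = 427.32 px; top offset = 0.
Upper-right is two-thirds across and one-third down within the crop:
x = 427.32 + 2 × 5456.37/3 ≈ 4065; y = 0.00 + 1 × 2283.00/3 ≈ 761.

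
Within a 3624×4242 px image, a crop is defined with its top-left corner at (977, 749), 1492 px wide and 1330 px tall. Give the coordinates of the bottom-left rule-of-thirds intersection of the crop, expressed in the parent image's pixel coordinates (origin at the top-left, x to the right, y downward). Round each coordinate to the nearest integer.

(1474, 1636)

One third of the crop width 1492 is 497.33 px.
One third of the crop height 1330 is 443.33 px.
The bottom-left point is one-third across and two-thirds down within the crop:
x = 977 + 1 × 497.33 ≈ 1474; y = 749 + 2 × 443.33 ≈ 1636.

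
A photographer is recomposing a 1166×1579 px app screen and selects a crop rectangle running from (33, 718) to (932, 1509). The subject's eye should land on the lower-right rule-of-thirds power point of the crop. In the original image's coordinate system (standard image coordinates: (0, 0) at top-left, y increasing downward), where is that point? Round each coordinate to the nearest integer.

x = 632 px, y = 1245 px

Crop width = 932 − 33 = 899 px; one third is 299.67 px.
Crop height = 1509 − 718 = 791 px; one third is 263.67 px.
The lower-right point is two-thirds across and two-thirds down within the crop:
x = 33 + 2 × 299.67 ≈ 632; y = 718 + 2 × 263.67 ≈ 1245.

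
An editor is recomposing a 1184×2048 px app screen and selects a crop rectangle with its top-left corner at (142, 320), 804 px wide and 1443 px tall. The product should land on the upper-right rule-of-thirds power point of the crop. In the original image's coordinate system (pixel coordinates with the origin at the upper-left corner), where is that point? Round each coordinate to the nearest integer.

One third of the crop width 804 is 268.00 px.
One third of the crop height 1443 is 481.00 px.
The upper-right point is two-thirds across and one-third down within the crop:
x = 142 + 2 × 268.00 ≈ 678; y = 320 + 1 × 481.00 ≈ 801.

x = 678 px, y = 801 px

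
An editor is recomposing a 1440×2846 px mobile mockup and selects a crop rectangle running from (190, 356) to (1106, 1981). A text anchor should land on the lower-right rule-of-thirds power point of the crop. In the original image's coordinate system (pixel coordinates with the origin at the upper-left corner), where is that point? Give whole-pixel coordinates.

Crop width = 1106 − 190 = 916 px; one third is 305.33 px.
Crop height = 1981 − 356 = 1625 px; one third is 541.67 px.
The lower-right point is two-thirds across and two-thirds down within the crop:
x = 190 + 2 × 305.33 ≈ 801; y = 356 + 2 × 541.67 ≈ 1439.

(801, 1439)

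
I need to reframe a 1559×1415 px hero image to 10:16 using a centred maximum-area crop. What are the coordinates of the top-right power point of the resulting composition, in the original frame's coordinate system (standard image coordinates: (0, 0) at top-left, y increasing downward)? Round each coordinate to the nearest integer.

1559/1415 > 10/16, so the 10:16 crop keeps the full height 1415 and trims width to 1415 × 10/16 = 884.38 px.
Left offset = (1559 − 884.38)/2 = 337.31 px; top offset = 0.
Top-right is two-thirds across and one-third down within the crop:
x = 337.31 + 2 × 884.38/3 ≈ 927; y = 0.00 + 1 × 1415.00/3 ≈ 472.

x = 927 px, y = 472 px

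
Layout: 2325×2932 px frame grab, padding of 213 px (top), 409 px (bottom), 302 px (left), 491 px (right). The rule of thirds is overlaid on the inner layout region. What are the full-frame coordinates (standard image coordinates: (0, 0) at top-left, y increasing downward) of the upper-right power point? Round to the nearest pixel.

(1323, 983)

Content width = 2325 − 302 − 491 = 1532 px; content height = 2932 − 213 − 409 = 2310 px.
Upper-right is two-thirds across and one-third down within the inner layout region.
x = 302 + 2 × 1532/3 = 302 + 1021.33 ≈ 1323
y = 213 + 1 × 2310/3 = 213 + 770.00 ≈ 983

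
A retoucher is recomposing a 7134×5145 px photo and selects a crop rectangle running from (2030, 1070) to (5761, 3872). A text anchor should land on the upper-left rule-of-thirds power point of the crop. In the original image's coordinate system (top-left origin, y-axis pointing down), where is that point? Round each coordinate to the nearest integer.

x = 3274 px, y = 2004 px

Crop width = 5761 − 2030 = 3731 px; one third is 1243.67 px.
Crop height = 3872 − 1070 = 2802 px; one third is 934.00 px.
The upper-left point is one-third across and one-third down within the crop:
x = 2030 + 1 × 1243.67 ≈ 3274; y = 1070 + 1 × 934.00 ≈ 2004.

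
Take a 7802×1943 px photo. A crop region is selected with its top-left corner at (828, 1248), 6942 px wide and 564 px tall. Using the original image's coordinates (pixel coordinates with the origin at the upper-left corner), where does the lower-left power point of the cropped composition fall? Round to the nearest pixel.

x = 3142 px, y = 1624 px

One third of the crop width 6942 is 2314.00 px.
One third of the crop height 564 is 188.00 px.
The lower-left point is one-third across and two-thirds down within the crop:
x = 828 + 1 × 2314.00 ≈ 3142; y = 1248 + 2 × 188.00 ≈ 1624.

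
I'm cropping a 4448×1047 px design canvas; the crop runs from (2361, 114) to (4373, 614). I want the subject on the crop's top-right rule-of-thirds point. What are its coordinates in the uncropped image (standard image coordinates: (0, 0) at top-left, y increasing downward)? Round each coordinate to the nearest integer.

Crop width = 4373 − 2361 = 2012 px; one third is 670.67 px.
Crop height = 614 − 114 = 500 px; one third is 166.67 px.
The top-right point is two-thirds across and one-third down within the crop:
x = 2361 + 2 × 670.67 ≈ 3702; y = 114 + 1 × 166.67 ≈ 281.

(3702, 281)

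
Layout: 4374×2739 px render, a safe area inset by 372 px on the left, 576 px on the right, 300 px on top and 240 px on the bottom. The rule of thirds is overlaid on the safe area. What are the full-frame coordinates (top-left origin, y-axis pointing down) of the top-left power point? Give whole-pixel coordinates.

Content width = 4374 − 372 − 576 = 3426 px; content height = 2739 − 300 − 240 = 2199 px.
Top-left is one-third across and one-third down within the safe area.
x = 372 + 1 × 3426/3 = 372 + 1142.00 ≈ 1514
y = 300 + 1 × 2199/3 = 300 + 733.00 ≈ 1033

(1514, 1033)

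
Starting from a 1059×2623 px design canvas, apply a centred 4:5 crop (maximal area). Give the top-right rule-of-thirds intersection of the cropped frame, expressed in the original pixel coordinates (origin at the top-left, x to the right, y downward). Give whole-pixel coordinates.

1059/2623 < 4/5, so the 4:5 crop keeps the full width 1059 and trims height to 1059 × 5/4 = 1323.75 px.
Top offset = (2623 − 1323.75)/2 = 649.62 px; left offset = 0.
Top-right is two-thirds across and one-third down within the crop:
x = 0.00 + 2 × 1059.00/3 ≈ 706; y = 649.62 + 1 × 1323.75/3 ≈ 1091.

(706, 1091)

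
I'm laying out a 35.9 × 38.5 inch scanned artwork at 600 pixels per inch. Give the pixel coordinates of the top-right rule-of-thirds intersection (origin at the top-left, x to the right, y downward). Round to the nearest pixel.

(14360, 7700)

In pixels the canvas is 35.9 × 600 = 21540 wide and 38.5 × 600 = 23100 tall.
The top-right point is two-thirds across and one-third down:
x = 2 × 21540/3 ≈ 14360; y = 1 × 23100/3 ≈ 7700.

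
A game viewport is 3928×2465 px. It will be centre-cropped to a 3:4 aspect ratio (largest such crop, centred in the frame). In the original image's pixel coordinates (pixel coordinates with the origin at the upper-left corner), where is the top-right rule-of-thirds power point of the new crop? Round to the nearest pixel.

x = 2272 px, y = 822 px

3928/2465 > 3/4, so the 3:4 crop keeps the full height 2465 and trims width to 2465 × 3/4 = 1848.75 px.
Left offset = (3928 − 1848.75)/2 = 1039.62 px; top offset = 0.
Top-right is two-thirds across and one-third down within the crop:
x = 1039.62 + 2 × 1848.75/3 ≈ 2272; y = 0.00 + 1 × 2465.00/3 ≈ 822.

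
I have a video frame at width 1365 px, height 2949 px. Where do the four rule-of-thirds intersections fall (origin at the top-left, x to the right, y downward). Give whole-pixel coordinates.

(455, 983), (910, 983), (455, 1966), (910, 1966)

One third of 1365 is 455; one third of 2949 is 983.
Vertical third lines at x = 455 and x = 910; horizontal third lines at y = 983 and y = 1966.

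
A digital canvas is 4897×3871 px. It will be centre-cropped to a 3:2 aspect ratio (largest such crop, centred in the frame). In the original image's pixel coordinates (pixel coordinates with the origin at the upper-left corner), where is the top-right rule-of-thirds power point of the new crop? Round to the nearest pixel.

x = 3265 px, y = 1391 px

4897/3871 < 3/2, so the 3:2 crop keeps the full width 4897 and trims height to 4897 × 2/3 = 3264.67 px.
Top offset = (3871 − 3264.67)/2 = 303.17 px; left offset = 0.
Top-right is two-thirds across and one-third down within the crop:
x = 0.00 + 2 × 4897.00/3 ≈ 3265; y = 303.17 + 1 × 3264.67/3 ≈ 1391.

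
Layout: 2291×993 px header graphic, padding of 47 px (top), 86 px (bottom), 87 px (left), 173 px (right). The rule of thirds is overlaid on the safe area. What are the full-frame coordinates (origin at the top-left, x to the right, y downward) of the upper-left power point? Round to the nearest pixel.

Content width = 2291 − 87 − 173 = 2031 px; content height = 993 − 47 − 86 = 860 px.
Upper-left is one-third across and one-third down within the safe area.
x = 87 + 1 × 2031/3 = 87 + 677.00 ≈ 764
y = 47 + 1 × 860/3 = 47 + 286.67 ≈ 334

(764, 334)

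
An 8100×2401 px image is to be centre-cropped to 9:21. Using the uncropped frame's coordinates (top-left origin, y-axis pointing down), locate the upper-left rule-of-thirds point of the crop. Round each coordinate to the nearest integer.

8100/2401 > 9/21, so the 9:21 crop keeps the full height 2401 and trims width to 2401 × 9/21 = 1029.00 px.
Left offset = (8100 − 1029.00)/2 = 3535.50 px; top offset = 0.
Upper-left is one-third across and one-third down within the crop:
x = 3535.50 + 1 × 1029.00/3 ≈ 3879; y = 0.00 + 1 × 2401.00/3 ≈ 800.

x = 3879 px, y = 800 px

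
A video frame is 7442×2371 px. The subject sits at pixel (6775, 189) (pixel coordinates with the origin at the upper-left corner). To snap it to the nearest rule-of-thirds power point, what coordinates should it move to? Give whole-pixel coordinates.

x = 4961 px, y = 790 px

Third lines: x ∈ {2481, 4961}, y ∈ {790, 1581}.
6775 is closer to x = 4961; 189 is closer to y = 790.
So the nearest intersection is the upper-right power point.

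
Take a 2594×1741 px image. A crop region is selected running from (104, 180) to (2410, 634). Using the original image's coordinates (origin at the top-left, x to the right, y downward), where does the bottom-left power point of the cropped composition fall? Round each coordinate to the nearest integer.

x = 873 px, y = 483 px

Crop width = 2410 − 104 = 2306 px; one third is 768.67 px.
Crop height = 634 − 180 = 454 px; one third is 151.33 px.
The bottom-left point is one-third across and two-thirds down within the crop:
x = 104 + 1 × 768.67 ≈ 873; y = 180 + 2 × 151.33 ≈ 483.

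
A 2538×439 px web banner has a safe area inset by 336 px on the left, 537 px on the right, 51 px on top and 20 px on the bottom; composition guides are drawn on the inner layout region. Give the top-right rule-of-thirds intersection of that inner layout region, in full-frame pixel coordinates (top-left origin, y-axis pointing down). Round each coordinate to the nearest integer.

x = 1446 px, y = 174 px

Content width = 2538 − 336 − 537 = 1665 px; content height = 439 − 51 − 20 = 368 px.
Top-right is two-thirds across and one-third down within the inner layout region.
x = 336 + 2 × 1665/3 = 336 + 1110.00 ≈ 1446
y = 51 + 1 × 368/3 = 51 + 122.67 ≈ 174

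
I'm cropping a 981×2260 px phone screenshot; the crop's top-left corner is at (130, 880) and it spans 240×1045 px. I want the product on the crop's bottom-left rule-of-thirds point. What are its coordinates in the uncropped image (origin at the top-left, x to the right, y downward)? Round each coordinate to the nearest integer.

(210, 1577)

One third of the crop width 240 is 80.00 px.
One third of the crop height 1045 is 348.33 px.
The bottom-left point is one-third across and two-thirds down within the crop:
x = 130 + 1 × 80.00 ≈ 210; y = 880 + 2 × 348.33 ≈ 1577.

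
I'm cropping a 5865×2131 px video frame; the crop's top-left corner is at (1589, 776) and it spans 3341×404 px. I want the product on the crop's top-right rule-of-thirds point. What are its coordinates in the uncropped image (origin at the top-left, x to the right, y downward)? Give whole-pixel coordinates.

(3816, 911)

One third of the crop width 3341 is 1113.67 px.
One third of the crop height 404 is 134.67 px.
The top-right point is two-thirds across and one-third down within the crop:
x = 1589 + 2 × 1113.67 ≈ 3816; y = 776 + 1 × 134.67 ≈ 911.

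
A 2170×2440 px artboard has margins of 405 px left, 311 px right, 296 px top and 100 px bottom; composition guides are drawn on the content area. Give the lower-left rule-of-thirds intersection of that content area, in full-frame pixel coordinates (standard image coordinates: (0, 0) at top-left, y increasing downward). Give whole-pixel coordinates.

Content width = 2170 − 405 − 311 = 1454 px; content height = 2440 − 296 − 100 = 2044 px.
Lower-left is one-third across and two-thirds down within the content area.
x = 405 + 1 × 1454/3 = 405 + 484.67 ≈ 890
y = 296 + 2 × 2044/3 = 296 + 1362.67 ≈ 1659

x = 890 px, y = 1659 px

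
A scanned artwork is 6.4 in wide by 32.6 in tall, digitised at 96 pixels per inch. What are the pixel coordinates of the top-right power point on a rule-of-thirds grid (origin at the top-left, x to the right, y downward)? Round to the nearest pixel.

In pixels the canvas is 6.4 × 96 = 614.4 wide and 32.6 × 96 = 3129.6 tall.
The top-right point is two-thirds across and one-third down:
x = 2 × 614.4/3 ≈ 410; y = 1 × 3129.6/3 ≈ 1043.

x = 410 px, y = 1043 px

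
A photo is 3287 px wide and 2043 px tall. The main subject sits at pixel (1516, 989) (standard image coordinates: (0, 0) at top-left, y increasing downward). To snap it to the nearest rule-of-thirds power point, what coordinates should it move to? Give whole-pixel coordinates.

x = 1096 px, y = 681 px

Third lines: x ∈ {1096, 2191}, y ∈ {681, 1362}.
1516 is closer to x = 1096; 989 is closer to y = 681.
So the nearest intersection is the upper-left power point.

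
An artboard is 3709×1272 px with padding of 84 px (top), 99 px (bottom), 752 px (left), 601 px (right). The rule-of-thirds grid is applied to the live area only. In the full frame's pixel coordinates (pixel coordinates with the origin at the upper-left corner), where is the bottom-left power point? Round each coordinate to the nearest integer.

Content width = 3709 − 752 − 601 = 2356 px; content height = 1272 − 84 − 99 = 1089 px.
Bottom-left is one-third across and two-thirds down within the live area.
x = 752 + 1 × 2356/3 = 752 + 785.33 ≈ 1537
y = 84 + 2 × 1089/3 = 84 + 726.00 ≈ 810

(1537, 810)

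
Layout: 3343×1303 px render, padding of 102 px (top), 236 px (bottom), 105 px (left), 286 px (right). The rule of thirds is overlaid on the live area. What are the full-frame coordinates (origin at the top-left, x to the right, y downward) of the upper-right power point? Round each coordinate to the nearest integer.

Content width = 3343 − 105 − 286 = 2952 px; content height = 1303 − 102 − 236 = 965 px.
Upper-right is two-thirds across and one-third down within the live area.
x = 105 + 2 × 2952/3 = 105 + 1968.00 ≈ 2073
y = 102 + 1 × 965/3 = 102 + 321.67 ≈ 424

(2073, 424)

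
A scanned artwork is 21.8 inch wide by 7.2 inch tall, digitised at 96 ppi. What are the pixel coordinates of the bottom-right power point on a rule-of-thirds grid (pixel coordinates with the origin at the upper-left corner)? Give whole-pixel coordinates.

In pixels the canvas is 21.8 × 96 = 2092.8 wide and 7.2 × 96 = 691.2 tall.
The bottom-right point is two-thirds across and two-thirds down:
x = 2 × 2092.8/3 ≈ 1395; y = 2 × 691.2/3 ≈ 461.

x = 1395 px, y = 461 px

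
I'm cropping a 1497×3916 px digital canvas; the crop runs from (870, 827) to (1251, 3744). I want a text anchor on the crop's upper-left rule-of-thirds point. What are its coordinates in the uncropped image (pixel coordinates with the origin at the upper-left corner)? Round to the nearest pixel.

Crop width = 1251 − 870 = 381 px; one third is 127.00 px.
Crop height = 3744 − 827 = 2917 px; one third is 972.33 px.
The upper-left point is one-third across and one-third down within the crop:
x = 870 + 1 × 127.00 ≈ 997; y = 827 + 1 × 972.33 ≈ 1799.

(997, 1799)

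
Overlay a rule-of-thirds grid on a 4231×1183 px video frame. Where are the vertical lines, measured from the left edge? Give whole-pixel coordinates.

4231 / 3 = 1410.33, so the vertical lines sit at one and two thirds of 4231.

1410 px and 2821 px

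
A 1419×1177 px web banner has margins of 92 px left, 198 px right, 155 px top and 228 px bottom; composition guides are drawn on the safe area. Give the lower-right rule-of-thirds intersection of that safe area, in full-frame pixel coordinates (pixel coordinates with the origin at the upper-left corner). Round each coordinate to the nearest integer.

Content width = 1419 − 92 − 198 = 1129 px; content height = 1177 − 155 − 228 = 794 px.
Lower-right is two-thirds across and two-thirds down within the safe area.
x = 92 + 2 × 1129/3 = 92 + 752.67 ≈ 845
y = 155 + 2 × 794/3 = 155 + 529.33 ≈ 684

x = 845 px, y = 684 px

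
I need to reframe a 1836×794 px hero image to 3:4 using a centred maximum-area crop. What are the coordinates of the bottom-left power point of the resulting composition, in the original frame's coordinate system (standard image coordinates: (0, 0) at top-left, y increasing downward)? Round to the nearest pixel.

(819, 529)

1836/794 > 3/4, so the 3:4 crop keeps the full height 794 and trims width to 794 × 3/4 = 595.50 px.
Left offset = (1836 − 595.50)/2 = 620.25 px; top offset = 0.
Bottom-left is one-third across and two-thirds down within the crop:
x = 620.25 + 1 × 595.50/3 ≈ 819; y = 0.00 + 2 × 794.00/3 ≈ 529.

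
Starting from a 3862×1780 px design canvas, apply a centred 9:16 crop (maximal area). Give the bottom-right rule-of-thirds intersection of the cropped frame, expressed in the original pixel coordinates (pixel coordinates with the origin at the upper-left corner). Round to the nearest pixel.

(2098, 1187)

3862/1780 > 9/16, so the 9:16 crop keeps the full height 1780 and trims width to 1780 × 9/16 = 1001.25 px.
Left offset = (3862 − 1001.25)/2 = 1430.38 px; top offset = 0.
Bottom-right is two-thirds across and two-thirds down within the crop:
x = 1430.38 + 2 × 1001.25/3 ≈ 2098; y = 0.00 + 2 × 1780.00/3 ≈ 1187.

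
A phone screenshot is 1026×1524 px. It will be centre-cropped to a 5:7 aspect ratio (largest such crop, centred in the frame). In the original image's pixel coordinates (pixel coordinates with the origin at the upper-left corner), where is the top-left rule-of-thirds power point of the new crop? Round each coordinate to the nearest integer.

x = 342 px, y = 523 px

1026/1524 < 5/7, so the 5:7 crop keeps the full width 1026 and trims height to 1026 × 7/5 = 1436.40 px.
Top offset = (1524 − 1436.40)/2 = 43.80 px; left offset = 0.
Top-left is one-third across and one-third down within the crop:
x = 0.00 + 1 × 1026.00/3 ≈ 342; y = 43.80 + 1 × 1436.40/3 ≈ 523.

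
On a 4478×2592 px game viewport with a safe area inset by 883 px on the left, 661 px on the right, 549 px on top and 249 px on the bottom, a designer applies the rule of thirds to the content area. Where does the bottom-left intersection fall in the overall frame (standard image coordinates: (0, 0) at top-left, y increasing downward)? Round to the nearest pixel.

Content width = 4478 − 883 − 661 = 2934 px; content height = 2592 − 549 − 249 = 1794 px.
Bottom-left is one-third across and two-thirds down within the content area.
x = 883 + 1 × 2934/3 = 883 + 978.00 ≈ 1861
y = 549 + 2 × 1794/3 = 549 + 1196.00 ≈ 1745

x = 1861 px, y = 1745 px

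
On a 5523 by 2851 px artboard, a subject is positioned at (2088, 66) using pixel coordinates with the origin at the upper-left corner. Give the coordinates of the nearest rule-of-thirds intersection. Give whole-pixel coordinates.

Third lines: x ∈ {1841, 3682}, y ∈ {950, 1901}.
2088 is closer to x = 1841; 66 is closer to y = 950.
So the nearest intersection is the upper-left power point.

x = 1841 px, y = 950 px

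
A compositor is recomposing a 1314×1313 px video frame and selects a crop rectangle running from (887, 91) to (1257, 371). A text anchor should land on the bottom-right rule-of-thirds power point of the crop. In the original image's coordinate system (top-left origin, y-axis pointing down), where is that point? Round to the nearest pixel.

Crop width = 1257 − 887 = 370 px; one third is 123.33 px.
Crop height = 371 − 91 = 280 px; one third is 93.33 px.
The bottom-right point is two-thirds across and two-thirds down within the crop:
x = 887 + 2 × 123.33 ≈ 1134; y = 91 + 2 × 93.33 ≈ 278.

x = 1134 px, y = 278 px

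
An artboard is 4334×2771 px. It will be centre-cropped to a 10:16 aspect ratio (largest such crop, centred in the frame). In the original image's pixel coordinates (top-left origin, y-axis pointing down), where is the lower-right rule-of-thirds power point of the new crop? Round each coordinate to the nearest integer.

x = 2456 px, y = 1847 px

4334/2771 > 10/16, so the 10:16 crop keeps the full height 2771 and trims width to 2771 × 10/16 = 1731.88 px.
Left offset = (4334 − 1731.88)/2 = 1301.06 px; top offset = 0.
Lower-right is two-thirds across and two-thirds down within the crop:
x = 1301.06 + 2 × 1731.88/3 ≈ 2456; y = 0.00 + 2 × 2771.00/3 ≈ 1847.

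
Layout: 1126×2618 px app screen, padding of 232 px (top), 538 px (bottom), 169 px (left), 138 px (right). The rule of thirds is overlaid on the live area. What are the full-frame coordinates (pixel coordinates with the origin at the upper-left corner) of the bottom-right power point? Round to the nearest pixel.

Content width = 1126 − 169 − 138 = 819 px; content height = 2618 − 232 − 538 = 1848 px.
Bottom-right is two-thirds across and two-thirds down within the live area.
x = 169 + 2 × 819/3 = 169 + 546.00 ≈ 715
y = 232 + 2 × 1848/3 = 232 + 1232.00 ≈ 1464

(715, 1464)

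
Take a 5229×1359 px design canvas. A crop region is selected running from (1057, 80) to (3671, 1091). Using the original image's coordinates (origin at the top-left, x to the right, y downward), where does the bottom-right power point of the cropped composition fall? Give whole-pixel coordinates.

x = 2800 px, y = 754 px

Crop width = 3671 − 1057 = 2614 px; one third is 871.33 px.
Crop height = 1091 − 80 = 1011 px; one third is 337.00 px.
The bottom-right point is two-thirds across and two-thirds down within the crop:
x = 1057 + 2 × 871.33 ≈ 2800; y = 80 + 2 × 337.00 ≈ 754.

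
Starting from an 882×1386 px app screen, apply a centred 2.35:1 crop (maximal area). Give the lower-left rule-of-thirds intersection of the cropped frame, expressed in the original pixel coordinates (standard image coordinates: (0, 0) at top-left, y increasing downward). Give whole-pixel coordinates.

x = 294 px, y = 756 px

882/1386 < 2.35/1, so the 2.35:1 crop keeps the full width 882 and trims height to 882 × 1/2.35 = 375.32 px.
Top offset = (1386 − 375.32)/2 = 505.34 px; left offset = 0.
Lower-left is one-third across and two-thirds down within the crop:
x = 0.00 + 1 × 882.00/3 ≈ 294; y = 505.34 + 2 × 375.32/3 ≈ 756.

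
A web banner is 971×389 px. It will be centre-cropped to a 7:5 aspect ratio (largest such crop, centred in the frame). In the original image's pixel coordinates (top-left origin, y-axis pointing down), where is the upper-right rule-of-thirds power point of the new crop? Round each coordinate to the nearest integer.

971/389 > 7/5, so the 7:5 crop keeps the full height 389 and trims width to 389 × 7/5 = 544.60 px.
Left offset = (971 − 544.60)/2 = 213.20 px; top offset = 0.
Upper-right is two-thirds across and one-third down within the crop:
x = 213.20 + 2 × 544.60/3 ≈ 576; y = 0.00 + 1 × 389.00/3 ≈ 130.

(576, 130)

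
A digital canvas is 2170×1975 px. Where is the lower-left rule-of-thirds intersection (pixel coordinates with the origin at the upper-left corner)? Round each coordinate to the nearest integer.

x = 723 px, y = 1317 px

The lower-left point sits one-third of the way across and two-thirds of the way down.
x = 1 × 2170/3 ≈ 723; y = 2 × 1975/3 ≈ 1317.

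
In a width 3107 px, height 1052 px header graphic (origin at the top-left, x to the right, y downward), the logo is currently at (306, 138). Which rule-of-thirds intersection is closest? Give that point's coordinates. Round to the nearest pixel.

(1036, 351)

Third lines: x ∈ {1036, 2071}, y ∈ {351, 701}.
306 is closer to x = 1036; 138 is closer to y = 351.
So the nearest intersection is the upper-left power point.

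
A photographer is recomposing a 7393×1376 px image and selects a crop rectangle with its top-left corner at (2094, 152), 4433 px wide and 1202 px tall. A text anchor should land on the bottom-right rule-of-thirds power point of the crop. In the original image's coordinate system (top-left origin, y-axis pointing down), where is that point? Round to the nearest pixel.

x = 5049 px, y = 953 px

One third of the crop width 4433 is 1477.67 px.
One third of the crop height 1202 is 400.67 px.
The bottom-right point is two-thirds across and two-thirds down within the crop:
x = 2094 + 2 × 1477.67 ≈ 5049; y = 152 + 2 × 400.67 ≈ 953.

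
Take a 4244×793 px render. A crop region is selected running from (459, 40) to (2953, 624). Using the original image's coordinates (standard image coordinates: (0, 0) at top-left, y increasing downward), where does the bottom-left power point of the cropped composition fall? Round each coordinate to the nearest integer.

Crop width = 2953 − 459 = 2494 px; one third is 831.33 px.
Crop height = 624 − 40 = 584 px; one third is 194.67 px.
The bottom-left point is one-third across and two-thirds down within the crop:
x = 459 + 1 × 831.33 ≈ 1290; y = 40 + 2 × 194.67 ≈ 429.

(1290, 429)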